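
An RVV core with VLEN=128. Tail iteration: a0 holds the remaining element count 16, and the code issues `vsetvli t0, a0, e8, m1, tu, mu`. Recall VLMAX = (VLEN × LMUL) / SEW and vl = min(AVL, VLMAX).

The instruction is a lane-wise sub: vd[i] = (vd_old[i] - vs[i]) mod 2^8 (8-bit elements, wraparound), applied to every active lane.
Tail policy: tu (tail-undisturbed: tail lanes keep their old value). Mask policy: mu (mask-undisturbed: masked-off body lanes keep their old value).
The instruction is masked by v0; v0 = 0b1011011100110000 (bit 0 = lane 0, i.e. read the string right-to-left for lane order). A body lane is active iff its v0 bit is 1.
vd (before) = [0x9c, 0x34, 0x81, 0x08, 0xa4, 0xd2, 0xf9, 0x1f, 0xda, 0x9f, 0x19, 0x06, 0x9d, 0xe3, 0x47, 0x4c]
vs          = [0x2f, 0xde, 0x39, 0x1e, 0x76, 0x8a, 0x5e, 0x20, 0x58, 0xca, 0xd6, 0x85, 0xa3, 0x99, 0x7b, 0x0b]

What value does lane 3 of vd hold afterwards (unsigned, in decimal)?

vd[3] = 8

VLMAX = VLEN×LMUL/SEW = 128×1/8 = 16
AVL=16 ≤ VLMAX=16, so vl = 16
vd[0] mask-off/keep -> 0x9c
vd[1] mask-off/keep -> 0x34
vd[2] mask-off/keep -> 0x81
vd[3] mask-off/keep -> 0x08
vd[4] sub(0xa4,0x76) -> 0x2e
vd[5] sub(0xd2,0x8a) -> 0x48
vd[6] mask-off/keep -> 0xf9
vd[7] mask-off/keep -> 0x1f
vd[8] sub(0xda,0x58) -> 0x82
vd[9] sub(0x9f,0xca) -> 0xd5
vd[10] sub(0x19,0xd6) -> 0x43
vd[11] mask-off/keep -> 0x06
vd[12] sub(0x9d,0xa3) -> 0xfa
vd[13] sub(0xe3,0x99) -> 0x4a
vd[14] mask-off/keep -> 0x47
vd[15] sub(0x4c,0x0b) -> 0x41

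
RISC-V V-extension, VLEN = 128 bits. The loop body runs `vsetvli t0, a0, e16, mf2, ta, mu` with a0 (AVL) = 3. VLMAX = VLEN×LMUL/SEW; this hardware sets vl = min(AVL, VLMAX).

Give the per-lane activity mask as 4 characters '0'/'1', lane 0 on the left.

VLMAX = VLEN×LMUL/SEW = 128×1/2/16 = 4
vl ← min(3, 4) = 3
bits (lane 0 leftmost): 1110

predicate = 1110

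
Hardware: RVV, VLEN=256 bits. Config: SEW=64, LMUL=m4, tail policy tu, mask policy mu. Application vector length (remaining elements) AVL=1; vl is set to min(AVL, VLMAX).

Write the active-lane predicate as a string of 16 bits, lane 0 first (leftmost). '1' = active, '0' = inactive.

predicate = 1000000000000000

VLMAX = (256 × 4) / 64 = 16 lanes
AVL=1 ≤ VLMAX=16, so vl = 1
bits (lane 0 leftmost): 1000000000000000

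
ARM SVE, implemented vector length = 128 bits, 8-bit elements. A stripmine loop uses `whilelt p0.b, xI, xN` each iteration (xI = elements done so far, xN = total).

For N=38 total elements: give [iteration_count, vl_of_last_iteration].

[iterations, last_vl] = [3, 6]

128-bit reg / 8-bit elem → 16 lanes
38 elements at 16/iter → 3 passes, remainder 6 on the last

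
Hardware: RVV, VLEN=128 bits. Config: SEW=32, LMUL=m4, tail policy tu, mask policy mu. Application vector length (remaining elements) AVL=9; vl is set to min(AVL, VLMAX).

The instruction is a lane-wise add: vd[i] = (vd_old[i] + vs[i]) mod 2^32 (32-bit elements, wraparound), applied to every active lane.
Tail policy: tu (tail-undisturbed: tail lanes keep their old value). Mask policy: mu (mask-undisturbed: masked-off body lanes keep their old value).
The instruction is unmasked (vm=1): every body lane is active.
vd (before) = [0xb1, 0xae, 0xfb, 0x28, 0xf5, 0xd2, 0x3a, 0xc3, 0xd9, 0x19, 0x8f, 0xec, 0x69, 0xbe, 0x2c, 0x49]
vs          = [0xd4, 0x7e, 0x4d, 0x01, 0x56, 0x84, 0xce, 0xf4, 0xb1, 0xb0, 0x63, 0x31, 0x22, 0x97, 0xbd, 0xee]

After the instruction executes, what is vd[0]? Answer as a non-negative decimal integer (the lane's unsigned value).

vd[0] = 389

VLMAX = (128 × 4) / 32 = 16 lanes
vl = min(AVL, VLMAX) = min(9, 16) = 9
vd[0] add(0xb1,0xd4) -> 0x185
vd[1] add(0xae,0x7e) -> 0x12c
vd[2] add(0xfb,0x4d) -> 0x148
vd[3] add(0x28,0x01) -> 0x29
vd[4] add(0xf5,0x56) -> 0x14b
vd[5] add(0xd2,0x84) -> 0x156
vd[6] add(0x3a,0xce) -> 0x108
vd[7] add(0xc3,0xf4) -> 0x1b7
vd[8] add(0xd9,0xb1) -> 0x18a
vd[9] tail/keep -> 0x19
vd[10] tail/keep -> 0x8f
vd[11] tail/keep -> 0xec
vd[12] tail/keep -> 0x69
vd[13] tail/keep -> 0xbe
vd[14] tail/keep -> 0x2c
vd[15] tail/keep -> 0x49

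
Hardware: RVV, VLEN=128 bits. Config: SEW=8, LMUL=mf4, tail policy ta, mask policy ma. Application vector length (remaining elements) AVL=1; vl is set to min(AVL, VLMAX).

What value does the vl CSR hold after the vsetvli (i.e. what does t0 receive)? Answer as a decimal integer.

VLMAX = VLEN×LMUL/SEW = 128×1/4/8 = 4
AVL=1 ≤ VLMAX=4, so vl = 1

vl = 1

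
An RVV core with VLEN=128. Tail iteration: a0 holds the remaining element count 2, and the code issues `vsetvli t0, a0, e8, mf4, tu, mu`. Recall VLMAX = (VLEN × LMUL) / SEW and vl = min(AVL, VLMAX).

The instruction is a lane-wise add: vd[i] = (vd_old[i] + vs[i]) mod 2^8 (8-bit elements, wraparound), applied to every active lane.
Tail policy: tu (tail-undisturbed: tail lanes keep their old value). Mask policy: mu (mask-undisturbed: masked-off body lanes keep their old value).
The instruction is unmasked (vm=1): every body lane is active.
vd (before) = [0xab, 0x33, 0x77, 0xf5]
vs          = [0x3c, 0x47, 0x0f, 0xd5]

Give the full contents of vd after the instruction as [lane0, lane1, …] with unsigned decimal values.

vd = [231, 122, 119, 245]

VLMAX = (128 × 1/4) / 8 = 4 lanes
vl = min(AVL, VLMAX) = min(2, 4) = 2
lane  0: add(0xab,0x3c) ⇒ 0xe7
lane  1: add(0x33,0x47) ⇒ 0x7a
lane  2: tail/keep ⇒ 0x77
lane  3: tail/keep ⇒ 0xf5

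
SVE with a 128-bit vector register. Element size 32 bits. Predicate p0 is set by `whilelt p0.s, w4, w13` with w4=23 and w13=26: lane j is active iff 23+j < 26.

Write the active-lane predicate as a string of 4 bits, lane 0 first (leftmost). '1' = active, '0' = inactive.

128-bit reg / 32-bit elem → 4 lanes
p0[j] = (23+j < 26); true for j=0..2 → 3 lanes set
bits (lane 0 leftmost): 1110

predicate = 1110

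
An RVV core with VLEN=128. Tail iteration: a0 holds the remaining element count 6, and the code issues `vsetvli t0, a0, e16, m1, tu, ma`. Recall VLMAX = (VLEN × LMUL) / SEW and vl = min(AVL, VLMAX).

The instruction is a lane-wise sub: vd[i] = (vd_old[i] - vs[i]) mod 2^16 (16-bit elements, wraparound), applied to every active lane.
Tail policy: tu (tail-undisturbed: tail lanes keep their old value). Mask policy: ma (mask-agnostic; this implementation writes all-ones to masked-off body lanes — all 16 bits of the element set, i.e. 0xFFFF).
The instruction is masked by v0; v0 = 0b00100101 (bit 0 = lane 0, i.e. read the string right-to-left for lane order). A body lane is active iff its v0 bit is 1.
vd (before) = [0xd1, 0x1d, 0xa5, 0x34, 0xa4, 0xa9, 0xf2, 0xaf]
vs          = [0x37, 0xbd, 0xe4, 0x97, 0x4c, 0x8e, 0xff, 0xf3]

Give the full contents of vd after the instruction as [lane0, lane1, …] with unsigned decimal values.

vd = [154, 65535, 65473, 65535, 65535, 27, 242, 175]

VLMAX = (128 × 1) / 16 = 8 lanes
AVL=6 ≤ VLMAX=8, so vl = 6
[0] sub(0xd1,0x37) = 0x9a
[1] mask-off/ones = 0xffff
[2] sub(0xa5,0xe4) = 0xffc1
[3] mask-off/ones = 0xffff
[4] mask-off/ones = 0xffff
[5] sub(0xa9,0x8e) = 0x1b
[6] tail/keep = 0xf2
[7] tail/keep = 0xaf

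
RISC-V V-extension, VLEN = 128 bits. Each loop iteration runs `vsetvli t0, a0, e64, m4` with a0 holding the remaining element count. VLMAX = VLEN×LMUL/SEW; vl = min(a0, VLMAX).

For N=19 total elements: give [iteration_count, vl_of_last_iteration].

[iterations, last_vl] = [3, 3]

VLMAX = VLEN×LMUL/SEW = 128×4/64 = 8
N=19: ⌈19/8⌉ = 3 iters; last vl = 19 − 2×8 = 3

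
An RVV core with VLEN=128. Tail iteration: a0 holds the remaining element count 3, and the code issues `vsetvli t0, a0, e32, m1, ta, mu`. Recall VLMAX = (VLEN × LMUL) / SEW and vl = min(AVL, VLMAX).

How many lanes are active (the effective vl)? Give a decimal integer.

vl = 3

lanes per group: 128·1/32 = 4
AVL=3 ≤ VLMAX=4, so vl = 3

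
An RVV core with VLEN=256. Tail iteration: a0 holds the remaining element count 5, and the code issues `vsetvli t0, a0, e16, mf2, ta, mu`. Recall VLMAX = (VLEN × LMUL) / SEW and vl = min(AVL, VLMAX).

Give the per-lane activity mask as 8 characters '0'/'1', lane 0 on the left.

predicate = 11111000

VLMAX = (256 × 1/2) / 16 = 8 lanes
AVL=5 ≤ VLMAX=8, so vl = 5
bits (lane 0 leftmost): 11111000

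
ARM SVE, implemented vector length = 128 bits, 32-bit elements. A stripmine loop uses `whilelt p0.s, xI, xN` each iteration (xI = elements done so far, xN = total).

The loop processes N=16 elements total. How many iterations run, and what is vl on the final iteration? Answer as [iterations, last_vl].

[iterations, last_vl] = [4, 4]

128-bit reg / 32-bit elem → 4 lanes
16 elements at 4/iter → 4 passes, remainder 4 on the last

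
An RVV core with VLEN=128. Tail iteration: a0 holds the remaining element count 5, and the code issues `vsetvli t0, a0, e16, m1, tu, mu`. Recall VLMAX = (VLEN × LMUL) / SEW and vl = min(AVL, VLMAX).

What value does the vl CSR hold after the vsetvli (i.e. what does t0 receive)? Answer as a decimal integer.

vl = 5

VLMAX = VLEN×LMUL/SEW = 128×1/16 = 8
vl = min(AVL, VLMAX) = min(5, 8) = 5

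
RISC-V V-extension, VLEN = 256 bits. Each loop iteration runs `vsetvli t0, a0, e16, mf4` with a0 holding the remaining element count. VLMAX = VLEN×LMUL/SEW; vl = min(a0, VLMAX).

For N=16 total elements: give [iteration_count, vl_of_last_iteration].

[iterations, last_vl] = [4, 4]

VLMAX = (256 × 1/4) / 16 = 4 lanes
iterations = ceil(16/4) = 4; final-pass vl = 4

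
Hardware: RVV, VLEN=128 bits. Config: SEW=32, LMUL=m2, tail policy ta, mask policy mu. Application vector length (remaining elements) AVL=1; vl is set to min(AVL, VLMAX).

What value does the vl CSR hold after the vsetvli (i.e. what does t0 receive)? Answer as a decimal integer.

vl = 1

VLMAX = (128 × 2) / 32 = 8 lanes
AVL=1 ≤ VLMAX=8, so vl = 1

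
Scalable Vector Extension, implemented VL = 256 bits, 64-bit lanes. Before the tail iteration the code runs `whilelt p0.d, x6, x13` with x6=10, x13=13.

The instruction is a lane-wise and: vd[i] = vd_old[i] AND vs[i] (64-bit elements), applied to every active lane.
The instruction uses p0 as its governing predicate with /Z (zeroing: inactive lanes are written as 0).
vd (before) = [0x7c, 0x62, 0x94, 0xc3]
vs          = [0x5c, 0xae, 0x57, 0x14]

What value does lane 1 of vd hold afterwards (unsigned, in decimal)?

register lanes = 256/64 = 4
p0[j] = (10+j < 13); true for j=0..2 → 3 lanes set
vd[0] and(0x7c,0x5c) -> 0x5c
vd[1] and(0x62,0xae) -> 0x22
vd[2] and(0x94,0x57) -> 0x14
vd[3] tail/zero -> 0x00

vd[1] = 34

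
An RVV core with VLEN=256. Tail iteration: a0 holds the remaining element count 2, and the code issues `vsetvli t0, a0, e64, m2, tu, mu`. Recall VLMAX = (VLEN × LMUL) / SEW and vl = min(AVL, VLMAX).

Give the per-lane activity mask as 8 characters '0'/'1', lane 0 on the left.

lanes per group: 256·2/64 = 8
vl = min(AVL, VLMAX) = min(2, 8) = 2
bits (lane 0 leftmost): 11000000

predicate = 11000000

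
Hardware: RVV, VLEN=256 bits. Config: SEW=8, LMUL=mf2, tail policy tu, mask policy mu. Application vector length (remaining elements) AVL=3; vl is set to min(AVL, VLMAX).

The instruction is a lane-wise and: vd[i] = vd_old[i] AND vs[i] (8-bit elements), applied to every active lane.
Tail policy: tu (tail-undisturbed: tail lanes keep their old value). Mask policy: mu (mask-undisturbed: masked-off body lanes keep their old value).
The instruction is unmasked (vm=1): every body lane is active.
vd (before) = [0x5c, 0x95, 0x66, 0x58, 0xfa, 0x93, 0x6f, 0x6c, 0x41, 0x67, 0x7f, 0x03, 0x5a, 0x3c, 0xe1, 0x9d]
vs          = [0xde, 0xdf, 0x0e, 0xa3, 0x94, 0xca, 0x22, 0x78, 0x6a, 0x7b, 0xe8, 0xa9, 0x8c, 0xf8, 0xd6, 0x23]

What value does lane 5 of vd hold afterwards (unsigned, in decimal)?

lanes per group: 256·1/2/8 = 16
AVL=3 ≤ VLMAX=16, so vl = 3
lane  0: and(0x5c,0xde) ⇒ 0x5c
lane  1: and(0x95,0xdf) ⇒ 0x95
lane  2: and(0x66,0x0e) ⇒ 0x06
lane  3: tail/keep ⇒ 0x58
lane  4: tail/keep ⇒ 0xfa
lane  5: tail/keep ⇒ 0x93
lane  6: tail/keep ⇒ 0x6f
lane  7: tail/keep ⇒ 0x6c
lane  8: tail/keep ⇒ 0x41
lane  9: tail/keep ⇒ 0x67
lane 10: tail/keep ⇒ 0x7f
lane 11: tail/keep ⇒ 0x03
lane 12: tail/keep ⇒ 0x5a
lane 13: tail/keep ⇒ 0x3c
lane 14: tail/keep ⇒ 0xe1
lane 15: tail/keep ⇒ 0x9d

vd[5] = 147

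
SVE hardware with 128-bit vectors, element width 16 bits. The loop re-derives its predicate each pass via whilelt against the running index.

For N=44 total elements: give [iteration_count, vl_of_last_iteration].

register lanes = 128/16 = 8
44 elements at 8/iter → 6 passes, remainder 4 on the last

[iterations, last_vl] = [6, 4]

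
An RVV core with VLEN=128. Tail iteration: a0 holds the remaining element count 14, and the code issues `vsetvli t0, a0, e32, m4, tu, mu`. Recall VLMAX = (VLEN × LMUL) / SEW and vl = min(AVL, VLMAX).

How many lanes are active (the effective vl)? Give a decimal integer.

vl = 14

VLMAX = (128 × 4) / 32 = 16 lanes
AVL=14 ≤ VLMAX=16, so vl = 14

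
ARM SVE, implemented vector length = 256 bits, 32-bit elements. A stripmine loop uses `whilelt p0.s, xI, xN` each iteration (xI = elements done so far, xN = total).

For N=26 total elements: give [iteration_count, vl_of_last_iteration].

[iterations, last_vl] = [4, 2]

register lanes = 256/32 = 8
N=26: ⌈26/8⌉ = 4 iters; last vl = 26 − 3×8 = 2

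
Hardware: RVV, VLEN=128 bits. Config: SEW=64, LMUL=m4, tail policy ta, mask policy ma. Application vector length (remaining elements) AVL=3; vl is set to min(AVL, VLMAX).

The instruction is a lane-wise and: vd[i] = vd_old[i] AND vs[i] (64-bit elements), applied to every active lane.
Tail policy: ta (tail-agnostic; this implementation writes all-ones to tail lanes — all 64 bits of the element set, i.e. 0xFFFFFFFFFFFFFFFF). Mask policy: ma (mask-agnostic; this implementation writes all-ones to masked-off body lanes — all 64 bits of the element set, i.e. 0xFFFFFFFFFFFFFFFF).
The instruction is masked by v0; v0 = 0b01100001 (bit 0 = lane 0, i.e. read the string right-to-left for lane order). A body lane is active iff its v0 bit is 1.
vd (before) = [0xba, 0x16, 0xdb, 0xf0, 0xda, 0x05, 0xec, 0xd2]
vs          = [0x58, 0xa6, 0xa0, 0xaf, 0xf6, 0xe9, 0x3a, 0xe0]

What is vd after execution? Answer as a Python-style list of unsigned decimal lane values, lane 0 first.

lanes per group: 128·4/64 = 8
vl = min(AVL, VLMAX) = min(3, 8) = 3
vd[0] and(0xba,0x58) -> 0x18
vd[1] mask-off/ones -> 0xffffffffffffffff
vd[2] mask-off/ones -> 0xffffffffffffffff
vd[3] tail/ones -> 0xffffffffffffffff
vd[4] tail/ones -> 0xffffffffffffffff
vd[5] tail/ones -> 0xffffffffffffffff
vd[6] tail/ones -> 0xffffffffffffffff
vd[7] tail/ones -> 0xffffffffffffffff

vd = [24, 18446744073709551615, 18446744073709551615, 18446744073709551615, 18446744073709551615, 18446744073709551615, 18446744073709551615, 18446744073709551615]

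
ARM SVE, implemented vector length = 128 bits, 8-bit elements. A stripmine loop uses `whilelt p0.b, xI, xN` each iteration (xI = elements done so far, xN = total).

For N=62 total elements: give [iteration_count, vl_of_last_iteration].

[iterations, last_vl] = [4, 14]

register lanes = 128/8 = 16
N=62: ⌈62/16⌉ = 4 iters; last vl = 62 − 3×16 = 14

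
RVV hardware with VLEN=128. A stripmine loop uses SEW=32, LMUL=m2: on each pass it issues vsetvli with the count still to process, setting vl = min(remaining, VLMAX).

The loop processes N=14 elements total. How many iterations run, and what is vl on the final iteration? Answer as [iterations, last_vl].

VLMAX = VLEN×LMUL/SEW = 128×2/32 = 8
N=14: ⌈14/8⌉ = 2 iters; last vl = 14 − 1×8 = 6

[iterations, last_vl] = [2, 6]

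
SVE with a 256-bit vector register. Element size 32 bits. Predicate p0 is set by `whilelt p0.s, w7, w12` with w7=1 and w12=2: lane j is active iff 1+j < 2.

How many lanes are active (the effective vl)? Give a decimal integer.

vl = 1

lane count: 256 div 32 = 8
active while 1+j < 2, i.e. j ∈ [0,1) capped at 8 ⇒ 1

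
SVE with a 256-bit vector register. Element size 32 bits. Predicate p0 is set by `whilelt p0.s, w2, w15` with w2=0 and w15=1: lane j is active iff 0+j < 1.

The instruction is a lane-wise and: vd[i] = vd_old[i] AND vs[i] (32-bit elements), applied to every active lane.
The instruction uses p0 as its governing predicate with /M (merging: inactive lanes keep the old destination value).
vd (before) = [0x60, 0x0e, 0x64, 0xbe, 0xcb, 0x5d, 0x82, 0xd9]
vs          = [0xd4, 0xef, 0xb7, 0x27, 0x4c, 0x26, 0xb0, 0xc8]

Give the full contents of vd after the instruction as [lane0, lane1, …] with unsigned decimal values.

lane count: 256 div 32 = 8
active while 0+j < 1, i.e. j ∈ [0,1) capped at 8 ⇒ 1
vd[0] and(0x60,0xd4) -> 0x40
vd[1] tail/keep -> 0x0e
vd[2] tail/keep -> 0x64
vd[3] tail/keep -> 0xbe
vd[4] tail/keep -> 0xcb
vd[5] tail/keep -> 0x5d
vd[6] tail/keep -> 0x82
vd[7] tail/keep -> 0xd9

vd = [64, 14, 100, 190, 203, 93, 130, 217]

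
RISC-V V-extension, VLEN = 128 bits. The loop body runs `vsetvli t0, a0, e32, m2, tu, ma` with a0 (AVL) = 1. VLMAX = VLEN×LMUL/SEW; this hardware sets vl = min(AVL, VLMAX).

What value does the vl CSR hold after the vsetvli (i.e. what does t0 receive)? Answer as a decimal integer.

vl = 1

VLMAX = VLEN×LMUL/SEW = 128×2/32 = 8
vl ← min(1, 8) = 1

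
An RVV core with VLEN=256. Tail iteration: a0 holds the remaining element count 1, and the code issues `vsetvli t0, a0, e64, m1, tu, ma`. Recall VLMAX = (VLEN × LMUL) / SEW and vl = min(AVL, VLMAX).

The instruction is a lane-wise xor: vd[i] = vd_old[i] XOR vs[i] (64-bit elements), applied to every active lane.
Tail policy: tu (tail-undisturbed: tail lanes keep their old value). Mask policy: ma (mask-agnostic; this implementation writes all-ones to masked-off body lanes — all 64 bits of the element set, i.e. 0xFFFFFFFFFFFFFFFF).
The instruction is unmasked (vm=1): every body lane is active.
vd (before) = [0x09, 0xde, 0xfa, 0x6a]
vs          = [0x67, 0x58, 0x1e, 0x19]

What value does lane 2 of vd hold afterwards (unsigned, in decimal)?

lanes per group: 256·1/64 = 4
vl = min(AVL, VLMAX) = min(1, 4) = 1
lane  0: xor(0x09,0x67) ⇒ 0x6e
lane  1: tail/keep ⇒ 0xde
lane  2: tail/keep ⇒ 0xfa
lane  3: tail/keep ⇒ 0x6a

vd[2] = 250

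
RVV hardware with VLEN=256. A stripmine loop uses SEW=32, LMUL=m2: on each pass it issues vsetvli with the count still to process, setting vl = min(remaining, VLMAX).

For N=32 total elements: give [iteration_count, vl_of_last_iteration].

[iterations, last_vl] = [2, 16]

VLMAX = (256 × 2) / 32 = 16 lanes
N=32: ⌈32/16⌉ = 2 iters; last vl = 32 − 1×16 = 16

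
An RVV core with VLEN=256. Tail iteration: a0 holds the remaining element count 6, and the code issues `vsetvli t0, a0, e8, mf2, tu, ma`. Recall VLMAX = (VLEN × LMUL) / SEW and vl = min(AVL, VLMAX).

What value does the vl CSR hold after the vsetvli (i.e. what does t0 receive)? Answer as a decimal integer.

VLMAX = (256 × 1/2) / 8 = 16 lanes
AVL=6 ≤ VLMAX=16, so vl = 6

vl = 6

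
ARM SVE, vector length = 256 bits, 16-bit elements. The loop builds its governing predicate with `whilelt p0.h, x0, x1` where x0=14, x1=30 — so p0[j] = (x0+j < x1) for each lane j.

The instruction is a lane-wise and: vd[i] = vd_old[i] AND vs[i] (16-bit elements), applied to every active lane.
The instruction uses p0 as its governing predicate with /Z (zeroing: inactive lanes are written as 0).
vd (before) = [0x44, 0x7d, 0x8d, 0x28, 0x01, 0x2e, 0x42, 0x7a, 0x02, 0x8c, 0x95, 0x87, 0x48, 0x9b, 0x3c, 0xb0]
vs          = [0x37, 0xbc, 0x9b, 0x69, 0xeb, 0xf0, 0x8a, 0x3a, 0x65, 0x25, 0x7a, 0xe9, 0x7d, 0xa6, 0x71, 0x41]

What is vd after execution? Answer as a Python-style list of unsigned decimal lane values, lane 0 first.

vd = [4, 60, 137, 40, 1, 32, 2, 58, 0, 4, 16, 129, 72, 130, 48, 0]

lane count: 256 div 16 = 16
whilelt: lane j active iff 14+j < 30 → j < 16 → 16 active
  i=0: and(0x44,0x37) → 4
  i=1: and(0x7d,0xbc) → 60
  i=2: and(0x8d,0x9b) → 137
  i=3: and(0x28,0x69) → 40
  i=4: and(0x01,0xeb) → 1
  i=5: and(0x2e,0xf0) → 32
  i=6: and(0x42,0x8a) → 2
  i=7: and(0x7a,0x3a) → 58
  i=8: and(0x02,0x65) → 0
  i=9: and(0x8c,0x25) → 4
  i=10: and(0x95,0x7a) → 16
  i=11: and(0x87,0xe9) → 129
  i=12: and(0x48,0x7d) → 72
  i=13: and(0x9b,0xa6) → 130
  i=14: and(0x3c,0x71) → 48
  i=15: and(0xb0,0x41) → 0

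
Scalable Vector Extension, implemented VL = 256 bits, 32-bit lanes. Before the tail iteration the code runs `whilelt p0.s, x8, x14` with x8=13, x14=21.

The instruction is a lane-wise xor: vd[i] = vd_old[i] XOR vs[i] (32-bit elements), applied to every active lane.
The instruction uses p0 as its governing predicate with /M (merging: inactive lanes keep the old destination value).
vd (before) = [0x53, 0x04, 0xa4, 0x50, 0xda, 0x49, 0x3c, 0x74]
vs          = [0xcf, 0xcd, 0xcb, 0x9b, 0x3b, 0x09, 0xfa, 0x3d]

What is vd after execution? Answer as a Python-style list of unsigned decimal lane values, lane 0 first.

lane count: 256 div 32 = 8
p0[j] = (13+j < 21); true for j=0..7 → 8 lanes set
lane  0: xor(0x53,0xcf) ⇒ 0x9c
lane  1: xor(0x04,0xcd) ⇒ 0xc9
lane  2: xor(0xa4,0xcb) ⇒ 0x6f
lane  3: xor(0x50,0x9b) ⇒ 0xcb
lane  4: xor(0xda,0x3b) ⇒ 0xe1
lane  5: xor(0x49,0x09) ⇒ 0x40
lane  6: xor(0x3c,0xfa) ⇒ 0xc6
lane  7: xor(0x74,0x3d) ⇒ 0x49

vd = [156, 201, 111, 203, 225, 64, 198, 73]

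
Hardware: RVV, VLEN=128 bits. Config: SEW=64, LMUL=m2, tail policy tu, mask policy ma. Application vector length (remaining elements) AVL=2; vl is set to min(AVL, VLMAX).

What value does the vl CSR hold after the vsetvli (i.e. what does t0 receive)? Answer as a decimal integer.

vl = 2

lanes per group: 128·2/64 = 4
AVL=2 ≤ VLMAX=4, so vl = 2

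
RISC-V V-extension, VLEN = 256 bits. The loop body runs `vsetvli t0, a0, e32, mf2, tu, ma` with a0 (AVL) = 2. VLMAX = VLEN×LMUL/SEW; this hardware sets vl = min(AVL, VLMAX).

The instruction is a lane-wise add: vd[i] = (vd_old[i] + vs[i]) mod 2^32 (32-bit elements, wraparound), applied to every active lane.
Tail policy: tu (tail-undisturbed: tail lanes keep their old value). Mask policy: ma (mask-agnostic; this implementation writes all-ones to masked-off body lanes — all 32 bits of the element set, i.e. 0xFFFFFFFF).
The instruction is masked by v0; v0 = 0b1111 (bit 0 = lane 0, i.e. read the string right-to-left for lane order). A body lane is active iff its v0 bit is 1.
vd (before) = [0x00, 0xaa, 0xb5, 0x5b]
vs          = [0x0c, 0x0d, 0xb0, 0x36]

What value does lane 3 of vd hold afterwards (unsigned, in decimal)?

vd[3] = 91

VLMAX = (256 × 1/2) / 32 = 4 lanes
vl = min(AVL, VLMAX) = min(2, 4) = 2
vd[0] add(0x00,0x0c) -> 0x0c
vd[1] add(0xaa,0x0d) -> 0xb7
vd[2] tail/keep -> 0xb5
vd[3] tail/keep -> 0x5b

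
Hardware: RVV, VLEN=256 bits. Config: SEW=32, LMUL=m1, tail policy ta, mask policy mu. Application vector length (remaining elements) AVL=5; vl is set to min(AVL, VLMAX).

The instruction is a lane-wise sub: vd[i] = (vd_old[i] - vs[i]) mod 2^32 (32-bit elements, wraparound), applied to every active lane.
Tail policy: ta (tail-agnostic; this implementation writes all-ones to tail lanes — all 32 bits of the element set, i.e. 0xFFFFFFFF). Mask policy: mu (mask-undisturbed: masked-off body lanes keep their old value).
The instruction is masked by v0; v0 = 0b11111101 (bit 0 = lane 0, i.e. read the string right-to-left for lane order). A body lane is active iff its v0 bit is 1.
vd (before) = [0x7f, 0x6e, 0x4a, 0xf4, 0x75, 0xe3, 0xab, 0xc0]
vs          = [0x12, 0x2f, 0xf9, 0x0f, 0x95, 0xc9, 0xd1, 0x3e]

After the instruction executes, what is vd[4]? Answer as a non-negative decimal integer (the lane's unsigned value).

vd[4] = 4294967264

VLMAX = (256 × 1) / 32 = 8 lanes
vl = min(AVL, VLMAX) = min(5, 8) = 5
  i=0: sub(0x7f,0x12) → 109
  i=1: mask-off/keep → 110
  i=2: sub(0x4a,0xf9) → 4294967121
  i=3: sub(0xf4,0x0f) → 229
  i=4: sub(0x75,0x95) → 4294967264
  i=5: tail/ones → 4294967295
  i=6: tail/ones → 4294967295
  i=7: tail/ones → 4294967295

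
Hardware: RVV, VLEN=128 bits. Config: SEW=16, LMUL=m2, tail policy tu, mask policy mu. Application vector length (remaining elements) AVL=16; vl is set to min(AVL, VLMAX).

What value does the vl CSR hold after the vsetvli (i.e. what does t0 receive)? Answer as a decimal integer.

lanes per group: 128·2/16 = 16
vl ← min(16, 16) = 16

vl = 16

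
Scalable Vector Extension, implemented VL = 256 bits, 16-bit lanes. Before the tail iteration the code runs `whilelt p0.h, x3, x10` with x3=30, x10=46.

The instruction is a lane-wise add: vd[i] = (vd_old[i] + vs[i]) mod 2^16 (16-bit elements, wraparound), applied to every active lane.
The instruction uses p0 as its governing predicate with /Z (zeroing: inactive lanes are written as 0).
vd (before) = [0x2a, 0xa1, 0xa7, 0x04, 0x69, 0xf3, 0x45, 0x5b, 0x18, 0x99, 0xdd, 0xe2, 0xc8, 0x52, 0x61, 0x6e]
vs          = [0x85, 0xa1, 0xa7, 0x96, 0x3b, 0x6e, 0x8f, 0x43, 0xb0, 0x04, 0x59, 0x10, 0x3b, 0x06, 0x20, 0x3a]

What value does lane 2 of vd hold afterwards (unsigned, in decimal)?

256-bit reg / 16-bit elem → 16 lanes
p0[j] = (30+j < 46); true for j=0..15 → 16 lanes set
vd[0] add(0x2a,0x85) -> 0xaf
vd[1] add(0xa1,0xa1) -> 0x142
vd[2] add(0xa7,0xa7) -> 0x14e
vd[3] add(0x04,0x96) -> 0x9a
vd[4] add(0x69,0x3b) -> 0xa4
vd[5] add(0xf3,0x6e) -> 0x161
vd[6] add(0x45,0x8f) -> 0xd4
vd[7] add(0x5b,0x43) -> 0x9e
vd[8] add(0x18,0xb0) -> 0xc8
vd[9] add(0x99,0x04) -> 0x9d
vd[10] add(0xdd,0x59) -> 0x136
vd[11] add(0xe2,0x10) -> 0xf2
vd[12] add(0xc8,0x3b) -> 0x103
vd[13] add(0x52,0x06) -> 0x58
vd[14] add(0x61,0x20) -> 0x81
vd[15] add(0x6e,0x3a) -> 0xa8

vd[2] = 334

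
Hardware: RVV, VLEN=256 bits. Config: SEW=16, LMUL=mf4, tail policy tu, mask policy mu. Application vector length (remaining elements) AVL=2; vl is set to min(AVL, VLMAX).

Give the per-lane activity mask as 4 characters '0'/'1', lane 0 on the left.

VLMAX = (256 × 1/4) / 16 = 4 lanes
vl ← min(2, 4) = 2
bits (lane 0 leftmost): 1100

predicate = 1100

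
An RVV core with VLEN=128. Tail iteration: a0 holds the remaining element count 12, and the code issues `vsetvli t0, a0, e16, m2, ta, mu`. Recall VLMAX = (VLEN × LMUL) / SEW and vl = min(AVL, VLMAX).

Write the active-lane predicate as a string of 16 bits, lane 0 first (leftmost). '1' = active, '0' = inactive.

VLMAX = (128 × 2) / 16 = 16 lanes
AVL=12 ≤ VLMAX=16, so vl = 12
bits (lane 0 leftmost): 1111111111110000

predicate = 1111111111110000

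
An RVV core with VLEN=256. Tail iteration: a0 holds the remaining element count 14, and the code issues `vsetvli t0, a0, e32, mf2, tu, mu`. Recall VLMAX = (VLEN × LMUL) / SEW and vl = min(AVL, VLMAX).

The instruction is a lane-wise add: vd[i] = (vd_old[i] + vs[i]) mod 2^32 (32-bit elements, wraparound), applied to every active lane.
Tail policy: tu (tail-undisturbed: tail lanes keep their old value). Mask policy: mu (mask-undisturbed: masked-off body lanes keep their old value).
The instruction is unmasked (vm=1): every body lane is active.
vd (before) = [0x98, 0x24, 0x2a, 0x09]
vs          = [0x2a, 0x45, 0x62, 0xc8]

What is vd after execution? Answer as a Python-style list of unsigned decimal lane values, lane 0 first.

lanes per group: 256·1/2/32 = 4
AVL=14 > VLMAX=4, so vl = 4
[0] add(0x98,0x2a) = 0xc2
[1] add(0x24,0x45) = 0x69
[2] add(0x2a,0x62) = 0x8c
[3] add(0x09,0xc8) = 0xd1

vd = [194, 105, 140, 209]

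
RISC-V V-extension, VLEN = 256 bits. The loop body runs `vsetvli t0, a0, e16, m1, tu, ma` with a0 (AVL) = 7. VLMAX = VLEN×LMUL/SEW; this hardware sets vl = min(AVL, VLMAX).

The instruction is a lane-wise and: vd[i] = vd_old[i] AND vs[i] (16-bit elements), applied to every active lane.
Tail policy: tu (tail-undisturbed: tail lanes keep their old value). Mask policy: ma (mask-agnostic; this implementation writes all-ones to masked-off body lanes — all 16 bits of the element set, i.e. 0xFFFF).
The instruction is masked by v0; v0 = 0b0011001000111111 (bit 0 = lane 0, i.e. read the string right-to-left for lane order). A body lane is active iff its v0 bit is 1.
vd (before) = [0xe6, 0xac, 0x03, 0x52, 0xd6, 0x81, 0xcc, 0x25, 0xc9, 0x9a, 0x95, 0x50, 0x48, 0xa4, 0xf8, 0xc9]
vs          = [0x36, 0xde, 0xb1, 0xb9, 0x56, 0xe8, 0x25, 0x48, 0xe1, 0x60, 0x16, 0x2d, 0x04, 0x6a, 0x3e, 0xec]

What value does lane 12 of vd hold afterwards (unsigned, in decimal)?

vd[12] = 72

VLMAX = VLEN×LMUL/SEW = 256×1/16 = 16
vl = min(AVL, VLMAX) = min(7, 16) = 7
vd[0] and(0xe6,0x36) -> 0x26
vd[1] and(0xac,0xde) -> 0x8c
vd[2] and(0x03,0xb1) -> 0x01
vd[3] and(0x52,0xb9) -> 0x10
vd[4] and(0xd6,0x56) -> 0x56
vd[5] and(0x81,0xe8) -> 0x80
vd[6] mask-off/ones -> 0xffff
vd[7] tail/keep -> 0x25
vd[8] tail/keep -> 0xc9
vd[9] tail/keep -> 0x9a
vd[10] tail/keep -> 0x95
vd[11] tail/keep -> 0x50
vd[12] tail/keep -> 0x48
vd[13] tail/keep -> 0xa4
vd[14] tail/keep -> 0xf8
vd[15] tail/keep -> 0xc9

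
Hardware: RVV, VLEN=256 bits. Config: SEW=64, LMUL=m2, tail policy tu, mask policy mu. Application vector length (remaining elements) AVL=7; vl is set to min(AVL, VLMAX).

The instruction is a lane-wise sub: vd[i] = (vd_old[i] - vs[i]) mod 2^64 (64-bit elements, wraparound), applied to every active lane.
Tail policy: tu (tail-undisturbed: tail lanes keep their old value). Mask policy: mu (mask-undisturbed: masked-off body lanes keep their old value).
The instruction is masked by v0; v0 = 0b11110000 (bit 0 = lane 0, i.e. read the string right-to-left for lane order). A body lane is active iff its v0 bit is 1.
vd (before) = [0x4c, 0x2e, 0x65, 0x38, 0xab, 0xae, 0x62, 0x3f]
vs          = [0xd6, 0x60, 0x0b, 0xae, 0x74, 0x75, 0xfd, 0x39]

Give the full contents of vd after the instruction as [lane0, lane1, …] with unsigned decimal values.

lanes per group: 256·2/64 = 8
AVL=7 ≤ VLMAX=8, so vl = 7
[0] mask-off/keep = 0x4c
[1] mask-off/keep = 0x2e
[2] mask-off/keep = 0x65
[3] mask-off/keep = 0x38
[4] sub(0xab,0x74) = 0x37
[5] sub(0xae,0x75) = 0x39
[6] sub(0x62,0xfd) = 0xffffffffffffff65
[7] tail/keep = 0x3f

vd = [76, 46, 101, 56, 55, 57, 18446744073709551461, 63]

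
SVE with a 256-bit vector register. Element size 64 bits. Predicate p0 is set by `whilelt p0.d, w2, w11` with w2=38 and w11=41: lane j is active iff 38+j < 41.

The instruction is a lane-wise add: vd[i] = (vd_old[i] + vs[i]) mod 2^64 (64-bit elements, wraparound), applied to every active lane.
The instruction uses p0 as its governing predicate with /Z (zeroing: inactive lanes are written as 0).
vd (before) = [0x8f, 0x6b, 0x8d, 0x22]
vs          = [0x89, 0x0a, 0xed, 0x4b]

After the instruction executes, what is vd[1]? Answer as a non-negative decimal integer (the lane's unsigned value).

lane count: 256 div 64 = 4
active while 38+j < 41, i.e. j ∈ [0,3) capped at 4 ⇒ 3
lane  0: add(0x8f,0x89) ⇒ 0x118
lane  1: add(0x6b,0x0a) ⇒ 0x75
lane  2: add(0x8d,0xed) ⇒ 0x17a
lane  3: tail/zero ⇒ 0x00

vd[1] = 117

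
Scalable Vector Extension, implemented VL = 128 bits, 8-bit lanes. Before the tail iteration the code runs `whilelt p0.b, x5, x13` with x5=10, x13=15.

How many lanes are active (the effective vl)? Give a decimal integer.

128-bit reg / 8-bit elem → 16 lanes
active while 10+j < 15, i.e. j ∈ [0,5) capped at 16 ⇒ 5

vl = 5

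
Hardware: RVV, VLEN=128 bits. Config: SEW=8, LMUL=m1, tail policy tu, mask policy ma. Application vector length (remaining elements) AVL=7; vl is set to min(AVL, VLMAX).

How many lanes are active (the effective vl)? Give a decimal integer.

vl = 7

lanes per group: 128·1/8 = 16
vl = min(AVL, VLMAX) = min(7, 16) = 7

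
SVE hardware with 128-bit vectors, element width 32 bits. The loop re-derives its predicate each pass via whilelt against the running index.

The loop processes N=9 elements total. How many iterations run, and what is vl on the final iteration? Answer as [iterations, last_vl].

[iterations, last_vl] = [3, 1]

lane count: 128 div 32 = 4
N=9: ⌈9/4⌉ = 3 iters; last vl = 9 − 2×4 = 1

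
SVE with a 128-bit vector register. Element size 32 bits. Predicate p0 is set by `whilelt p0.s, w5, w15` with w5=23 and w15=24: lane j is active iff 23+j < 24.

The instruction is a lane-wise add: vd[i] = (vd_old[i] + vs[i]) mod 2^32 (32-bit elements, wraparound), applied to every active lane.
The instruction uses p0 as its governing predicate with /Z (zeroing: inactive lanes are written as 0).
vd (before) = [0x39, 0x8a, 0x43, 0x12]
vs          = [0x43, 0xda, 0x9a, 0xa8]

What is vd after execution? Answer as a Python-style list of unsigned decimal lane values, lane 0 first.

vd = [124, 0, 0, 0]

128-bit reg / 32-bit elem → 4 lanes
p0[j] = (23+j < 24); true for j=0..0 → 1 lanes set
[0] add(0x39,0x43) = 0x7c
[1] tail/zero = 0x00
[2] tail/zero = 0x00
[3] tail/zero = 0x00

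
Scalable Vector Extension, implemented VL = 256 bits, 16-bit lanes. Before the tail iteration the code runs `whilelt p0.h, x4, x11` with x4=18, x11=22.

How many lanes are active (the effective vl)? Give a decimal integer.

vl = 4

256-bit reg / 16-bit elem → 16 lanes
p0[j] = (18+j < 22); true for j=0..3 → 4 lanes set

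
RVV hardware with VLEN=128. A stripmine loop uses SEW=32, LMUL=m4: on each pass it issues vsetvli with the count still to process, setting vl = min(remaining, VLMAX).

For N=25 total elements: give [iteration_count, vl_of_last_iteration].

[iterations, last_vl] = [2, 9]

VLMAX = VLEN×LMUL/SEW = 128×4/32 = 16
25 elements at 16/iter → 2 passes, remainder 9 on the last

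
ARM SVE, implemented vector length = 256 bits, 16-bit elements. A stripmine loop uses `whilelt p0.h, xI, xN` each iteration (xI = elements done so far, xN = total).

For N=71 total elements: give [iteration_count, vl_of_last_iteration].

lane count: 256 div 16 = 16
N=71: ⌈71/16⌉ = 5 iters; last vl = 71 − 4×16 = 7

[iterations, last_vl] = [5, 7]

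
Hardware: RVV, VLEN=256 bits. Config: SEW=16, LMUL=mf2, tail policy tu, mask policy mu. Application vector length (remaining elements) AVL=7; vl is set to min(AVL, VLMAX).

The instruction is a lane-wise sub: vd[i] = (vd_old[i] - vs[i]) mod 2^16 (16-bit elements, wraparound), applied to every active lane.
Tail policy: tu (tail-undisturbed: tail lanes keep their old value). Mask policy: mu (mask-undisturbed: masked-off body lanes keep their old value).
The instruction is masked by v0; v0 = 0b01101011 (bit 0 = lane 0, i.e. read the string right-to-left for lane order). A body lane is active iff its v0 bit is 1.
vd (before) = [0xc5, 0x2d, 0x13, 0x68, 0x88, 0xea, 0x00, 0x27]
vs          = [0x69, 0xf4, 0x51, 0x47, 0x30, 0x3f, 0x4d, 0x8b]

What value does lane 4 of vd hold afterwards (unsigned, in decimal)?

VLMAX = VLEN×LMUL/SEW = 256×1/2/16 = 8
vl ← min(7, 8) = 7
[0] sub(0xc5,0x69) = 0x5c
[1] sub(0x2d,0xf4) = 0xff39
[2] mask-off/keep = 0x13
[3] sub(0x68,0x47) = 0x21
[4] mask-off/keep = 0x88
[5] sub(0xea,0x3f) = 0xab
[6] sub(0x00,0x4d) = 0xffb3
[7] tail/keep = 0x27

vd[4] = 136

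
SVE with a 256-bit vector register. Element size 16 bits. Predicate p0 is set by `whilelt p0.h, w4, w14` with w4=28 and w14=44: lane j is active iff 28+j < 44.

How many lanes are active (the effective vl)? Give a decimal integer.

register lanes = 256/16 = 16
whilelt: lane j active iff 28+j < 44 → j < 16 → 16 active

vl = 16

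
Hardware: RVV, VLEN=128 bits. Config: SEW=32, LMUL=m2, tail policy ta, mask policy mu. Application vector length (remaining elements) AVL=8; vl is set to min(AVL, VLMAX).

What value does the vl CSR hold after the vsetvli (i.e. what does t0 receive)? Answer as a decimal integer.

lanes per group: 128·2/32 = 8
vl ← min(8, 8) = 8

vl = 8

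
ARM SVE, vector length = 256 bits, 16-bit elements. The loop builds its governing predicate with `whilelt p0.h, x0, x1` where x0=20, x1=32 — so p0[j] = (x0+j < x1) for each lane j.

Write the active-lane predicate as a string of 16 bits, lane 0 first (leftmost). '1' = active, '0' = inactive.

predicate = 1111111111110000

lane count: 256 div 16 = 16
active while 20+j < 32, i.e. j ∈ [0,12) capped at 16 ⇒ 12
bits (lane 0 leftmost): 1111111111110000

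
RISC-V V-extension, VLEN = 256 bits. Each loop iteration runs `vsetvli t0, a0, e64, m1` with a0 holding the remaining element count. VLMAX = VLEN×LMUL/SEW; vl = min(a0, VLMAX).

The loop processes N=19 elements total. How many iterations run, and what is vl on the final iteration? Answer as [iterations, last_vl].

[iterations, last_vl] = [5, 3]

lanes per group: 256·1/64 = 4
19 elements at 4/iter → 5 passes, remainder 3 on the last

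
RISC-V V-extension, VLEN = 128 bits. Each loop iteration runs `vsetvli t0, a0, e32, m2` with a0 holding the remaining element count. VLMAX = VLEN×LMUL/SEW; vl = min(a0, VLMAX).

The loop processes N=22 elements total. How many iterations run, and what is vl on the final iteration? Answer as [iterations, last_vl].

VLMAX = VLEN×LMUL/SEW = 128×2/32 = 8
N=22: ⌈22/8⌉ = 3 iters; last vl = 22 − 2×8 = 6

[iterations, last_vl] = [3, 6]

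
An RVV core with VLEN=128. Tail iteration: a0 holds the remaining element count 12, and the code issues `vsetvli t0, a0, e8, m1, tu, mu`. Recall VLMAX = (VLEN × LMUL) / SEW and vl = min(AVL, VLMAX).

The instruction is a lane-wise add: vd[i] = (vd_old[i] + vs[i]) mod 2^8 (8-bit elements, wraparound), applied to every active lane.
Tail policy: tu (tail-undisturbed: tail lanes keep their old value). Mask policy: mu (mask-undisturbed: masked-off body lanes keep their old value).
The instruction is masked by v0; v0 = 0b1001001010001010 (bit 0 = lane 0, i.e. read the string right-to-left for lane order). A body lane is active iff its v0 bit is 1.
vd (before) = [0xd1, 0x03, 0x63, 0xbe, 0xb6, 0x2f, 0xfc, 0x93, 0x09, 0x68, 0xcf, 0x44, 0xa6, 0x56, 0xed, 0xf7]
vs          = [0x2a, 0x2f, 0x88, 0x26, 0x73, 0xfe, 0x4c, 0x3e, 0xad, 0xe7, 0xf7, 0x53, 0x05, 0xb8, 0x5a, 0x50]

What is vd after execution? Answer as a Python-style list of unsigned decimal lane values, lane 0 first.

VLMAX = (128 × 1) / 8 = 16 lanes
AVL=12 ≤ VLMAX=16, so vl = 12
  i=0: mask-off/keep → 209
  i=1: add(0x03,0x2f) → 50
  i=2: mask-off/keep → 99
  i=3: add(0xbe,0x26) → 228
  i=4: mask-off/keep → 182
  i=5: mask-off/keep → 47
  i=6: mask-off/keep → 252
  i=7: add(0x93,0x3e) → 209
  i=8: mask-off/keep → 9
  i=9: add(0x68,0xe7) → 79
  i=10: mask-off/keep → 207
  i=11: mask-off/keep → 68
  i=12: tail/keep → 166
  i=13: tail/keep → 86
  i=14: tail/keep → 237
  i=15: tail/keep → 247

vd = [209, 50, 99, 228, 182, 47, 252, 209, 9, 79, 207, 68, 166, 86, 237, 247]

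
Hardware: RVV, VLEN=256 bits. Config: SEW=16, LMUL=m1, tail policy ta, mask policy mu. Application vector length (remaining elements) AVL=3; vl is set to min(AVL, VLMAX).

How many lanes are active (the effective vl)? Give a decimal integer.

vl = 3

VLMAX = (256 × 1) / 16 = 16 lanes
AVL=3 ≤ VLMAX=16, so vl = 3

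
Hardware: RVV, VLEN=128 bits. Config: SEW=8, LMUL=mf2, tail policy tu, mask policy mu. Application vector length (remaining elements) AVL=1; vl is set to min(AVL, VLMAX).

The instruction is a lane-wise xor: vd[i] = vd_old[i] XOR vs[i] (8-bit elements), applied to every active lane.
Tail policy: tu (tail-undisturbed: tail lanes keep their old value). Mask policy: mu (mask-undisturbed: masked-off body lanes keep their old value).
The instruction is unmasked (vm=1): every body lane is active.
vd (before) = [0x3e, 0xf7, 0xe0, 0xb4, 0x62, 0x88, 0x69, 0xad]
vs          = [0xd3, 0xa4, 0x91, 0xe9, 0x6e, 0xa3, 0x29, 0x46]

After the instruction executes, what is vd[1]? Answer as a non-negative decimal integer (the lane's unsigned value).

VLMAX = (128 × 1/2) / 8 = 8 lanes
AVL=1 ≤ VLMAX=8, so vl = 1
[0] xor(0x3e,0xd3) = 0xed
[1] tail/keep = 0xf7
[2] tail/keep = 0xe0
[3] tail/keep = 0xb4
[4] tail/keep = 0x62
[5] tail/keep = 0x88
[6] tail/keep = 0x69
[7] tail/keep = 0xad

vd[1] = 247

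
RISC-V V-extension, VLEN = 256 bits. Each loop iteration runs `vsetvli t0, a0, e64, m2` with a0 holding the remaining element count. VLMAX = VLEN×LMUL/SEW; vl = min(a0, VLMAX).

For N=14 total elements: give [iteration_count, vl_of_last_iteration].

[iterations, last_vl] = [2, 6]

lanes per group: 256·2/64 = 8
iterations = ceil(14/8) = 2; final-pass vl = 6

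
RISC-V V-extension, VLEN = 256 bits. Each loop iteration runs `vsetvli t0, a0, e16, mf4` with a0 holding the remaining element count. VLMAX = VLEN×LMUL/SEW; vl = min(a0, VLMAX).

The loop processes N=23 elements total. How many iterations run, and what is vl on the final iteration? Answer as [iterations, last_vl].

VLMAX = (256 × 1/4) / 16 = 4 lanes
N=23: ⌈23/4⌉ = 6 iters; last vl = 23 − 5×4 = 3

[iterations, last_vl] = [6, 3]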